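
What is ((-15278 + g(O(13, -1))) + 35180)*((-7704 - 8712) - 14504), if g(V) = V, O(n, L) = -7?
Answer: -615153400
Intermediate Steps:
((-15278 + g(O(13, -1))) + 35180)*((-7704 - 8712) - 14504) = ((-15278 - 7) + 35180)*((-7704 - 8712) - 14504) = (-15285 + 35180)*(-16416 - 14504) = 19895*(-30920) = -615153400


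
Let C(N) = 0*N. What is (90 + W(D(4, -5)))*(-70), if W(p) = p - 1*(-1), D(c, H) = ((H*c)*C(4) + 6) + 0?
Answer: -6790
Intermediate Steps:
C(N) = 0
D(c, H) = 6 (D(c, H) = ((H*c)*0 + 6) + 0 = (0 + 6) + 0 = 6 + 0 = 6)
W(p) = 1 + p (W(p) = p + 1 = 1 + p)
(90 + W(D(4, -5)))*(-70) = (90 + (1 + 6))*(-70) = (90 + 7)*(-70) = 97*(-70) = -6790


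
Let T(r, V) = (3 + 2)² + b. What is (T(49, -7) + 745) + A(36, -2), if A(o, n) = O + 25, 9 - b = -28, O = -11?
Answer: 821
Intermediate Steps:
b = 37 (b = 9 - 1*(-28) = 9 + 28 = 37)
A(o, n) = 14 (A(o, n) = -11 + 25 = 14)
T(r, V) = 62 (T(r, V) = (3 + 2)² + 37 = 5² + 37 = 25 + 37 = 62)
(T(49, -7) + 745) + A(36, -2) = (62 + 745) + 14 = 807 + 14 = 821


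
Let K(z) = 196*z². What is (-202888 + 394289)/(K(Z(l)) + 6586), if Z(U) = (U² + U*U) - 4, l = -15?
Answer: 191401/38994122 ≈ 0.0049085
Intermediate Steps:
Z(U) = -4 + 2*U² (Z(U) = (U² + U²) - 4 = 2*U² - 4 = -4 + 2*U²)
(-202888 + 394289)/(K(Z(l)) + 6586) = (-202888 + 394289)/(196*(-4 + 2*(-15)²)² + 6586) = 191401/(196*(-4 + 2*225)² + 6586) = 191401/(196*(-4 + 450)² + 6586) = 191401/(196*446² + 6586) = 191401/(196*198916 + 6586) = 191401/(38987536 + 6586) = 191401/38994122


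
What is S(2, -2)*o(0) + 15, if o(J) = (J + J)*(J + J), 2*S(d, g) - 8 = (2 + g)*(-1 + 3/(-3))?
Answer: 15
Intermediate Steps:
S(d, g) = 2 - g (S(d, g) = 4 + ((2 + g)*(-1 + 3/(-3)))/2 = 4 + ((2 + g)*(-1 + 3*(-1/3)))/2 = 4 + ((2 + g)*(-1 - 1))/2 = 4 + ((2 + g)*(-2))/2 = 4 + (-4 - 2*g)/2 = 4 + (-2 - g) = 2 - g)
o(J) = 4*J**2 (o(J) = (2*J)*(2*J) = 4*J**2)
S(2, -2)*o(0) + 15 = (2 - 1*(-2))*(4*0**2) + 15 = (2 + 2)*(4*0) + 15 = 4*0 + 15 = 0 + 15 = 15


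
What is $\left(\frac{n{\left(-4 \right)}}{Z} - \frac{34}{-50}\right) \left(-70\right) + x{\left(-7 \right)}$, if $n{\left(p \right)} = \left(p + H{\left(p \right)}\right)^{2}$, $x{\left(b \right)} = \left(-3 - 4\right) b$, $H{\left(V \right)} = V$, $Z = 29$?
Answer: $- \frac{22197}{145} \approx -153.08$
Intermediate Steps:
$x{\left(b \right)} = - 7 b$
$n{\left(p \right)} = 4 p^{2}$ ($n{\left(p \right)} = \left(p + p\right)^{2} = \left(2 p\right)^{2} = 4 p^{2}$)
$\left(\frac{n{\left(-4 \right)}}{Z} - \frac{34}{-50}\right) \left(-70\right) + x{\left(-7 \right)} = \left(\frac{4 \left(-4\right)^{2}}{29} - \frac{34}{-50}\right) \left(-70\right) - -49 = \left(4 \cdot 16 \cdot \frac{1}{29} - - \frac{17}{25}\right) \left(-70\right) + 49 = \left(64 \cdot \frac{1}{29} + \frac{17}{25}\right) \left(-70\right) + 49 = \left(\frac{64}{29} + \frac{17}{25}\right) \left(-70\right) + 49 = \frac{2093}{725} \left(-70\right) + 49 = - \frac{29302}{145} + 49 = - \frac{22197}{145}$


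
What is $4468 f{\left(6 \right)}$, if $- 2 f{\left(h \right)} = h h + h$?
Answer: $-93828$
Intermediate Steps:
$f{\left(h \right)} = - \frac{h}{2} - \frac{h^{2}}{2}$ ($f{\left(h \right)} = - \frac{h h + h}{2} = - \frac{h^{2} + h}{2} = - \frac{h + h^{2}}{2} = - \frac{h}{2} - \frac{h^{2}}{2}$)
$4468 f{\left(6 \right)} = 4468 \left(\left(- \frac{1}{2}\right) 6 \left(1 + 6\right)\right) = 4468 \left(\left(- \frac{1}{2}\right) 6 \cdot 7\right) = 4468 \left(-21\right) = -93828$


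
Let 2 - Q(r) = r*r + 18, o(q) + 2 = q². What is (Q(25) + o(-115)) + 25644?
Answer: 38226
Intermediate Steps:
o(q) = -2 + q²
Q(r) = -16 - r² (Q(r) = 2 - (r*r + 18) = 2 - (r² + 18) = 2 - (18 + r²) = 2 + (-18 - r²) = -16 - r²)
(Q(25) + o(-115)) + 25644 = ((-16 - 1*25²) + (-2 + (-115)²)) + 25644 = ((-16 - 1*625) + (-2 + 13225)) + 25644 = ((-16 - 625) + 13223) + 25644 = (-641 + 13223) + 25644 = 12582 + 25644 = 38226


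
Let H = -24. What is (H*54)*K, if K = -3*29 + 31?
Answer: 72576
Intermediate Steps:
K = -56 (K = -87 + 31 = -56)
(H*54)*K = -24*54*(-56) = -1296*(-56) = 72576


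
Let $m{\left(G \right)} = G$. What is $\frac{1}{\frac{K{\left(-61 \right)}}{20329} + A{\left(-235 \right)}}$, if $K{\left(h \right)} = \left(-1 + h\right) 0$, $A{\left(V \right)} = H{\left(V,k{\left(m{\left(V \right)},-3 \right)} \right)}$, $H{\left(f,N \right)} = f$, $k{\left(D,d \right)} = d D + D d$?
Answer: $- \frac{1}{235} \approx -0.0042553$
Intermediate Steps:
$k{\left(D,d \right)} = 2 D d$ ($k{\left(D,d \right)} = D d + D d = 2 D d$)
$A{\left(V \right)} = V$
$K{\left(h \right)} = 0$
$\frac{1}{\frac{K{\left(-61 \right)}}{20329} + A{\left(-235 \right)}} = \frac{1}{\frac{0}{20329} - 235} = \frac{1}{0 \cdot \frac{1}{20329} - 235} = \frac{1}{0 - 235} = \frac{1}{-235} = - \frac{1}{235}$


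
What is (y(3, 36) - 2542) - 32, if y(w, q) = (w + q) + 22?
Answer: -2513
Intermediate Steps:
y(w, q) = 22 + q + w (y(w, q) = (q + w) + 22 = 22 + q + w)
(y(3, 36) - 2542) - 32 = ((22 + 36 + 3) - 2542) - 32 = (61 - 2542) - 32 = -2481 - 32 = -2513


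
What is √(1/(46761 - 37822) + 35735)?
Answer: √2855430948874/8939 ≈ 189.04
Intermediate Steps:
√(1/(46761 - 37822) + 35735) = √(1/8939 + 35735) = √(319435166/8939) = √2855430948874/8939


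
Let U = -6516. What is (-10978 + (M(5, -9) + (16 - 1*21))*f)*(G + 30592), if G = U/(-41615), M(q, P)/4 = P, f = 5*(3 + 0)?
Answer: -14758962465428/41615 ≈ -3.5465e+8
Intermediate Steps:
f = 15 (f = 5*3 = 15)
M(q, P) = 4*P
G = 6516/41615 (G = -6516/(-41615) = -6516*(-1/41615) = 6516/41615 ≈ 0.15658)
(-10978 + (M(5, -9) + (16 - 1*21))*f)*(G + 30592) = (-10978 + (4*(-9) + (16 - 1*21))*15)*(6516/41615 + 30592) = (-10978 + (-36 + (16 - 21))*15)*(1273092596/41615) = (-10978 + (-36 - 5)*15)*(1273092596/41615) = (-10978 - 41*15)*(1273092596/41615) = (-10978 - 615)*(1273092596/41615) = -11593*1273092596/41615 = -14758962465428/41615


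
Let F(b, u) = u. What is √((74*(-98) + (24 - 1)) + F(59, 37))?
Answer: 2*I*√1798 ≈ 84.806*I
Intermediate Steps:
√((74*(-98) + (24 - 1)) + F(59, 37)) = √((74*(-98) + (24 - 1)) + 37) = √((-7252 + 23) + 37) = √(-7229 + 37) = √(-7192) = 2*I*√1798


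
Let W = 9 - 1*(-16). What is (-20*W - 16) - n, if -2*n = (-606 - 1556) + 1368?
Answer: -913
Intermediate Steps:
W = 25 (W = 9 + 16 = 25)
n = 397 (n = -((-606 - 1556) + 1368)/2 = -(-2162 + 1368)/2 = -½*(-794) = 397)
(-20*W - 16) - n = (-20*25 - 16) - 1*397 = (-500 - 16) - 397 = -516 - 397 = -913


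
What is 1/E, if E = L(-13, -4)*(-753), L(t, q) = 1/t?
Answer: 13/753 ≈ 0.017264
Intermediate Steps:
E = 753/13 (E = -753/(-13) = -1/13*(-753) = 753/13 ≈ 57.923)
1/E = 1/(753/13) = 13/753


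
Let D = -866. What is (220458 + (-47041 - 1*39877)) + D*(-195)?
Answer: 302410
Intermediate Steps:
(220458 + (-47041 - 1*39877)) + D*(-195) = (220458 + (-47041 - 1*39877)) - 866*(-195) = (220458 + (-47041 - 39877)) + 168870 = (220458 - 86918) + 168870 = 133540 + 168870 = 302410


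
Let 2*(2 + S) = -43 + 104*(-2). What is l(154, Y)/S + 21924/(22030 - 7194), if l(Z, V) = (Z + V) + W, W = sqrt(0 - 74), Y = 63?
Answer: -212051/945795 - 2*I*sqrt(74)/255 ≈ -0.2242 - 0.067469*I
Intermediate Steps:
W = I*sqrt(74) (W = sqrt(-74) = I*sqrt(74) ≈ 8.6023*I)
l(Z, V) = V + Z + I*sqrt(74) (l(Z, V) = (Z + V) + I*sqrt(74) = (V + Z) + I*sqrt(74) = V + Z + I*sqrt(74))
S = -255/2 (S = -2 + (-43 + 104*(-2))/2 = -2 + (-43 - 208)/2 = -2 + (1/2)*(-251) = -2 - 251/2 = -255/2 ≈ -127.50)
l(154, Y)/S + 21924/(22030 - 7194) = (63 + 154 + I*sqrt(74))/(-255/2) + 21924/(22030 - 7194) = (217 + I*sqrt(74))*(-2/255) + 21924/14836 = (-434/255 - 2*I*sqrt(74)/255) + 21924*(1/14836) = (-434/255 - 2*I*sqrt(74)/255) + 5481/3709 = -212051/945795 - 2*I*sqrt(74)/255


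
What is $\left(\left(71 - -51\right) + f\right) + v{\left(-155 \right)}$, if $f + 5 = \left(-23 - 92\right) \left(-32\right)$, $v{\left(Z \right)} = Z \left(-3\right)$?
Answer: $4262$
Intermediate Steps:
$v{\left(Z \right)} = - 3 Z$
$f = 3675$ ($f = -5 + \left(-23 - 92\right) \left(-32\right) = -5 - -3680 = -5 + 3680 = 3675$)
$\left(\left(71 - -51\right) + f\right) + v{\left(-155 \right)} = \left(\left(71 - -51\right) + 3675\right) - -465 = \left(\left(71 + 51\right) + 3675\right) + 465 = \left(122 + 3675\right) + 465 = 3797 + 465 = 4262$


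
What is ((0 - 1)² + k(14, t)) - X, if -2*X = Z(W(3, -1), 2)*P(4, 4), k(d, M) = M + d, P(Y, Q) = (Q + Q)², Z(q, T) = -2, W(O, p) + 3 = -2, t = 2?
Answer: -47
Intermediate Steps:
W(O, p) = -5 (W(O, p) = -3 - 2 = -5)
P(Y, Q) = 4*Q² (P(Y, Q) = (2*Q)² = 4*Q²)
X = 64 (X = -(-1)*4*4² = -(-1)*4*16 = -(-1)*64 = -½*(-128) = 64)
((0 - 1)² + k(14, t)) - X = ((0 - 1)² + (2 + 14)) - 1*64 = ((-1)² + 16) - 64 = (1 + 16) - 64 = 17 - 64 = -47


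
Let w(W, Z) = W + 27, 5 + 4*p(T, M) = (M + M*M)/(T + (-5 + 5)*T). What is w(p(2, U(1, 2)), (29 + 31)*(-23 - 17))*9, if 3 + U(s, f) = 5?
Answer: 477/2 ≈ 238.50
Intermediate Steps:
U(s, f) = 2 (U(s, f) = -3 + 5 = 2)
p(T, M) = -5/4 + (M + M**2)/(4*T) (p(T, M) = -5/4 + ((M + M*M)/(T + (-5 + 5)*T))/4 = -5/4 + ((M + M**2)/(T + 0*T))/4 = -5/4 + ((M + M**2)/(T + 0))/4 = -5/4 + ((M + M**2)/T)/4 = -5/4 + (M + M**2)/(4*T))
w(W, Z) = 27 + W
w(p(2, U(1, 2)), (29 + 31)*(-23 - 17))*9 = (27 + (1/4)*(2 + 2**2 - 5*2)/2)*9 = (27 + (1/4)*(1/2)*(2 + 4 - 10))*9 = (27 + (1/4)*(1/2)*(-4))*9 = (27 - 1/2)*9 = (53/2)*9 = 477/2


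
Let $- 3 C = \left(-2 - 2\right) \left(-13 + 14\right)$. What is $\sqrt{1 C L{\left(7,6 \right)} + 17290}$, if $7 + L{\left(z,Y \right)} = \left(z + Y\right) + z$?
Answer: $\frac{\sqrt{155766}}{3} \approx 131.56$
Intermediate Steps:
$L{\left(z,Y \right)} = -7 + Y + 2 z$ ($L{\left(z,Y \right)} = -7 + \left(\left(z + Y\right) + z\right) = -7 + \left(\left(Y + z\right) + z\right) = -7 + \left(Y + 2 z\right) = -7 + Y + 2 z$)
$C = \frac{4}{3}$ ($C = - \frac{\left(-2 - 2\right) \left(-13 + 14\right)}{3} = - \frac{\left(-4\right) 1}{3} = \left(- \frac{1}{3}\right) \left(-4\right) = \frac{4}{3} \approx 1.3333$)
$\sqrt{1 C L{\left(7,6 \right)} + 17290} = \sqrt{1 \cdot \frac{4}{3} \left(-7 + 6 + 2 \cdot 7\right) + 17290} = \sqrt{\frac{4 \left(-7 + 6 + 14\right)}{3} + 17290} = \sqrt{\frac{4}{3} \cdot 13 + 17290} = \sqrt{\frac{52}{3} + 17290} = \sqrt{\frac{51922}{3}} = \frac{\sqrt{155766}}{3}$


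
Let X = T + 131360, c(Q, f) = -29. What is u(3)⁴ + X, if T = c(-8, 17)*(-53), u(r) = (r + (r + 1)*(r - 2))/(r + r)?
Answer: 172236913/1296 ≈ 1.3290e+5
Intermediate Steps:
u(r) = (r + (1 + r)*(-2 + r))/(2*r) (u(r) = (r + (1 + r)*(-2 + r))/((2*r)) = (r + (1 + r)*(-2 + r))*(1/(2*r)) = (r + (1 + r)*(-2 + r))/(2*r))
T = 1537 (T = -29*(-53) = 1537)
X = 132897 (X = 1537 + 131360 = 132897)
u(3)⁴ + X = ((½)*3 - 1/3)⁴ + 132897 = (3/2 - 1*⅓)⁴ + 132897 = (3/2 - ⅓)⁴ + 132897 = (7/6)⁴ + 132897 = 2401/1296 + 132897 = 172236913/1296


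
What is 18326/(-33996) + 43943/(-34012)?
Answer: -529297535/289067988 ≈ -1.8310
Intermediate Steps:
18326/(-33996) + 43943/(-34012) = 18326*(-1/33996) + 43943*(-1/34012) = -9163/16998 - 43943/34012 = -529297535/289067988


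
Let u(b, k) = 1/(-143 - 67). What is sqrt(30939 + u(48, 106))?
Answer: sqrt(1364409690)/210 ≈ 175.89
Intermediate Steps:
u(b, k) = -1/210 (u(b, k) = 1/(-210) = -1/210)
sqrt(30939 + u(48, 106)) = sqrt(30939 - 1/210) = sqrt(6497189/210) = sqrt(1364409690)/210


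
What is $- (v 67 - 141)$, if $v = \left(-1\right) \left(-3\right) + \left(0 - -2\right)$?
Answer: $-194$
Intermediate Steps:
$v = 5$ ($v = 3 + \left(0 + 2\right) = 3 + 2 = 5$)
$- (v 67 - 141) = - (5 \cdot 67 - 141) = - (335 - 141) = \left(-1\right) 194 = -194$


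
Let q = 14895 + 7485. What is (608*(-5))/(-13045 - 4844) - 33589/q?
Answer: -59204269/44483980 ≈ -1.3309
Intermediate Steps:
q = 22380
(608*(-5))/(-13045 - 4844) - 33589/q = (608*(-5))/(-13045 - 4844) - 33589/22380 = -3040/(-17889) - 33589*1/22380 = -3040*(-1/17889) - 33589/22380 = 3040/17889 - 33589/22380 = -59204269/44483980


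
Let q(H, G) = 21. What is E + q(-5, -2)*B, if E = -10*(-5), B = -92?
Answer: -1882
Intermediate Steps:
E = 50
E + q(-5, -2)*B = 50 + 21*(-92) = 50 - 1932 = -1882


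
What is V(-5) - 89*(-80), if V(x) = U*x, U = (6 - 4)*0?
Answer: 7120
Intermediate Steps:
U = 0 (U = 2*0 = 0)
V(x) = 0 (V(x) = 0*x = 0)
V(-5) - 89*(-80) = 0 - 89*(-80) = 0 + 7120 = 7120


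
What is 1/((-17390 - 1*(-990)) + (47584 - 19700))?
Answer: 1/11484 ≈ 8.7078e-5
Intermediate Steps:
1/((-17390 - 1*(-990)) + (47584 - 19700)) = 1/((-17390 + 990) + 27884) = 1/(-16400 + 27884) = 1/11484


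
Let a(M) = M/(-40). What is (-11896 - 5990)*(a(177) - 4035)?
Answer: 1444983111/20 ≈ 7.2249e+7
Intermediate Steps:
a(M) = -M/40 (a(M) = M*(-1/40) = -M/40)
(-11896 - 5990)*(a(177) - 4035) = (-11896 - 5990)*(-1/40*177 - 4035) = -17886*(-177/40 - 4035) = -17886*(-161577/40) = 1444983111/20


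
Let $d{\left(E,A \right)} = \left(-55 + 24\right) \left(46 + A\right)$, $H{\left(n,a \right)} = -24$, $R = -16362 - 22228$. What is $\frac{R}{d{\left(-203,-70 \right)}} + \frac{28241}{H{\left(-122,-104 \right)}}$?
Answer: $- \frac{304687}{248} \approx -1228.6$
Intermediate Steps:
$R = -38590$ ($R = -16362 - 22228 = -38590$)
$d{\left(E,A \right)} = -1426 - 31 A$ ($d{\left(E,A \right)} = - 31 \left(46 + A\right) = -1426 - 31 A$)
$\frac{R}{d{\left(-203,-70 \right)}} + \frac{28241}{H{\left(-122,-104 \right)}} = - \frac{38590}{-1426 - -2170} + \frac{28241}{-24} = - \frac{38590}{-1426 + 2170} + 28241 \left(- \frac{1}{24}\right) = - \frac{38590}{744} - \frac{28241}{24} = \left(-38590\right) \frac{1}{744} - \frac{28241}{24} = - \frac{19295}{372} - \frac{28241}{24} = - \frac{304687}{248}$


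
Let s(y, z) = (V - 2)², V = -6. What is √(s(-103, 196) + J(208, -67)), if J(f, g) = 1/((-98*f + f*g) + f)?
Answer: √1163628011/4264 ≈ 8.0000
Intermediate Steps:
s(y, z) = 64 (s(y, z) = (-6 - 2)² = (-8)² = 64)
J(f, g) = 1/(-97*f + f*g)
√(s(-103, 196) + J(208, -67)) = √(64 + 1/(208*(-97 - 67))) = √(64 + (1/208)/(-164)) = √(64 + (1/208)*(-1/164)) = √(64 - 1/34112) = √(2183167/34112) = √1163628011/4264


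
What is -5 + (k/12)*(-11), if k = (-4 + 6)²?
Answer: -26/3 ≈ -8.6667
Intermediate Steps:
k = 4 (k = 2² = 4)
-5 + (k/12)*(-11) = -5 + (4/12)*(-11) = -5 + (4*(1/12))*(-11) = -5 + (⅓)*(-11) = -5 - 11/3 = -26/3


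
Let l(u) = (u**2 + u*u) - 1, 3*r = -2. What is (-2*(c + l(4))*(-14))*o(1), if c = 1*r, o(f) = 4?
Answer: 10192/3 ≈ 3397.3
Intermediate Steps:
r = -2/3 (r = (1/3)*(-2) = -2/3 ≈ -0.66667)
l(u) = -1 + 2*u**2 (l(u) = (u**2 + u**2) - 1 = 2*u**2 - 1 = -1 + 2*u**2)
c = -2/3 (c = 1*(-2/3) = -2/3 ≈ -0.66667)
(-2*(c + l(4))*(-14))*o(1) = (-2*(-2/3 + (-1 + 2*4**2))*(-14))*4 = (-2*(-2/3 + (-1 + 2*16))*(-14))*4 = (-2*(-2/3 + (-1 + 32))*(-14))*4 = (-2*(-2/3 + 31)*(-14))*4 = (-2*91/3*(-14))*4 = -182/3*(-14)*4 = (2548/3)*4 = 10192/3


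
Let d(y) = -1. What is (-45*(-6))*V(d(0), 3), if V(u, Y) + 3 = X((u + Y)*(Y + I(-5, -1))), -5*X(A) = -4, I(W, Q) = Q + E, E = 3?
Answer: -594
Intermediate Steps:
I(W, Q) = 3 + Q (I(W, Q) = Q + 3 = 3 + Q)
X(A) = 4/5 (X(A) = -1/5*(-4) = 4/5)
V(u, Y) = -11/5 (V(u, Y) = -3 + 4/5 = -11/5)
(-45*(-6))*V(d(0), 3) = -45*(-6)*(-11/5) = 270*(-11/5) = -594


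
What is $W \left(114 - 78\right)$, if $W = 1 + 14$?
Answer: $540$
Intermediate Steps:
$W = 15$
$W \left(114 - 78\right) = 15 \left(114 - 78\right) = 15 \cdot 36 = 540$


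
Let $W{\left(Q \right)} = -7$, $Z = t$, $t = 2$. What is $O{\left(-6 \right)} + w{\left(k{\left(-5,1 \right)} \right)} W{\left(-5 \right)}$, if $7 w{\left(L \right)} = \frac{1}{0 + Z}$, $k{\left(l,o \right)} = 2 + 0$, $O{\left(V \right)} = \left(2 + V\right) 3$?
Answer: $- \frac{25}{2} \approx -12.5$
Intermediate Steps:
$Z = 2$
$O{\left(V \right)} = 6 + 3 V$
$k{\left(l,o \right)} = 2$
$w{\left(L \right)} = \frac{1}{14}$ ($w{\left(L \right)} = \frac{1}{7 \left(0 + 2\right)} = \frac{1}{7 \cdot 2} = \frac{1}{7} \cdot \frac{1}{2} = \frac{1}{14}$)
$O{\left(-6 \right)} + w{\left(k{\left(-5,1 \right)} \right)} W{\left(-5 \right)} = \left(6 + 3 \left(-6\right)\right) + \frac{1}{14} \left(-7\right) = \left(6 - 18\right) - \frac{1}{2} = -12 - \frac{1}{2} = - \frac{25}{2}$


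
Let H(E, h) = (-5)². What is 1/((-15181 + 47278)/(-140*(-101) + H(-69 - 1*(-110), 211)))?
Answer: 14165/32097 ≈ 0.44132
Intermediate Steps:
H(E, h) = 25
1/((-15181 + 47278)/(-140*(-101) + H(-69 - 1*(-110), 211))) = 1/((-15181 + 47278)/(-140*(-101) + 25)) = 1/(32097/(14140 + 25)) = 1/(32097/14165) = 14165/32097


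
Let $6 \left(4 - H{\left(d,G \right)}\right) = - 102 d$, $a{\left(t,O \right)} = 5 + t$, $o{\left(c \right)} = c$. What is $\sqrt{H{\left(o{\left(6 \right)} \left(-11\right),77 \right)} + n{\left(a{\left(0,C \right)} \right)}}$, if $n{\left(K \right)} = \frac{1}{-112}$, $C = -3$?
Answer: $\frac{3 i \sqrt{97391}}{28} \approx 33.437 i$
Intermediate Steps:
$n{\left(K \right)} = - \frac{1}{112}$
$H{\left(d,G \right)} = 4 + 17 d$ ($H{\left(d,G \right)} = 4 - \frac{\left(-102\right) d}{6} = 4 + 17 d$)
$\sqrt{H{\left(o{\left(6 \right)} \left(-11\right),77 \right)} + n{\left(a{\left(0,C \right)} \right)}} = \sqrt{\left(4 + 17 \cdot 6 \left(-11\right)\right) - \frac{1}{112}} = \sqrt{\left(4 + 17 \left(-66\right)\right) - \frac{1}{112}} = \sqrt{\left(4 - 1122\right) - \frac{1}{112}} = \sqrt{-1118 - \frac{1}{112}} = \sqrt{- \frac{125217}{112}} = \frac{3 i \sqrt{97391}}{28}$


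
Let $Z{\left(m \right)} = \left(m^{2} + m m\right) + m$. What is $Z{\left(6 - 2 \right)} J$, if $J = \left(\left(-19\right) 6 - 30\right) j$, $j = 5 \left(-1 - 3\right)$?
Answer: $103680$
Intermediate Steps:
$Z{\left(m \right)} = m + 2 m^{2}$ ($Z{\left(m \right)} = \left(m^{2} + m^{2}\right) + m = 2 m^{2} + m = m + 2 m^{2}$)
$j = -20$ ($j = 5 \left(-4\right) = -20$)
$J = 2880$ ($J = \left(\left(-19\right) 6 - 30\right) \left(-20\right) = \left(-114 - 30\right) \left(-20\right) = \left(-144\right) \left(-20\right) = 2880$)
$Z{\left(6 - 2 \right)} J = \left(6 - 2\right) \left(1 + 2 \left(6 - 2\right)\right) 2880 = 4 \left(1 + 2 \cdot 4\right) 2880 = 4 \left(1 + 8\right) 2880 = 4 \cdot 9 \cdot 2880 = 36 \cdot 2880 = 103680$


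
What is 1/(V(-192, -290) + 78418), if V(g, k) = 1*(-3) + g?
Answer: 1/78223 ≈ 1.2784e-5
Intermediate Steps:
V(g, k) = -3 + g
1/(V(-192, -290) + 78418) = 1/((-3 - 192) + 78418) = 1/(-195 + 78418) = 1/78223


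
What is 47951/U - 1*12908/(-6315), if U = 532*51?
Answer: 217676807/57112860 ≈ 3.8113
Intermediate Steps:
U = 27132
47951/U - 1*12908/(-6315) = 47951/27132 - 1*12908/(-6315) = 47951*(1/27132) - 12908*(-1/6315) = 47951/27132 + 12908/6315 = 217676807/57112860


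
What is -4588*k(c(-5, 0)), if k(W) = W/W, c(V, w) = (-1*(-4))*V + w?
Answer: -4588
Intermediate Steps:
c(V, w) = w + 4*V (c(V, w) = 4*V + w = w + 4*V)
k(W) = 1
-4588*k(c(-5, 0)) = -4588*1 = -4588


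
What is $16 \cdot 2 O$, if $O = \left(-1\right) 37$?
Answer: $-1184$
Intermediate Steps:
$O = -37$
$16 \cdot 2 O = 16 \cdot 2 \left(-37\right) = 32 \left(-37\right) = -1184$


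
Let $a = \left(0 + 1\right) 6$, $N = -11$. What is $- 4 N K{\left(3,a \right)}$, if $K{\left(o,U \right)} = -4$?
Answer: $-176$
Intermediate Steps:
$a = 6$ ($a = 1 \cdot 6 = 6$)
$- 4 N K{\left(3,a \right)} = \left(-4\right) \left(-11\right) \left(-4\right) = 44 \left(-4\right) = -176$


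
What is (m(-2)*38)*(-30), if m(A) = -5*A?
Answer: -11400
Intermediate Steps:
(m(-2)*38)*(-30) = (-5*(-2)*38)*(-30) = (10*38)*(-30) = 380*(-30) = -11400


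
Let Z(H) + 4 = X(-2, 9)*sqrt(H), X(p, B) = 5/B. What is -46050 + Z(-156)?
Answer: -46054 + 10*I*sqrt(39)/9 ≈ -46054.0 + 6.9389*I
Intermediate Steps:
Z(H) = -4 + 5*sqrt(H)/9 (Z(H) = -4 + (5/9)*sqrt(H) = -4 + (5*(1/9))*sqrt(H) = -4 + 5*sqrt(H)/9)
-46050 + Z(-156) = -46050 + (-4 + 5*sqrt(-156)/9) = -46050 + (-4 + 5*(2*I*sqrt(39))/9) = -46050 + (-4 + 10*I*sqrt(39)/9) = -46054 + 10*I*sqrt(39)/9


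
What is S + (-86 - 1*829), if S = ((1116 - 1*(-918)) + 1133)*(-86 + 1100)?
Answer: 3210423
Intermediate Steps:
S = 3211338 (S = ((1116 + 918) + 1133)*1014 = (2034 + 1133)*1014 = 3167*1014 = 3211338)
S + (-86 - 1*829) = 3211338 + (-86 - 1*829) = 3211338 + (-86 - 829) = 3211338 - 915 = 3210423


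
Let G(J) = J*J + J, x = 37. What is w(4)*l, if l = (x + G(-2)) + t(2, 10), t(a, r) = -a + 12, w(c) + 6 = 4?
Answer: -98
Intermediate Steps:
w(c) = -2 (w(c) = -6 + 4 = -2)
t(a, r) = 12 - a
G(J) = J + J**2 (G(J) = J**2 + J = J + J**2)
l = 49 (l = (37 - 2*(1 - 2)) + (12 - 1*2) = (37 - 2*(-1)) + (12 - 2) = (37 + 2) + 10 = 39 + 10 = 49)
w(4)*l = -2*49 = -98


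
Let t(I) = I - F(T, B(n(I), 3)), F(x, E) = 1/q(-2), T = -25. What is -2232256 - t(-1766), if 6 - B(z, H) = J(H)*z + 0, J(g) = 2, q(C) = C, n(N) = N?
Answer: -4460981/2 ≈ -2.2305e+6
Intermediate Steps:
B(z, H) = 6 - 2*z (B(z, H) = 6 - (2*z + 0) = 6 - 2*z)
F(x, E) = -1/2 (F(x, E) = 1/(-2) = -1/2)
t(I) = 1/2 + I (t(I) = I - 1*(-1/2) = I + 1/2 = 1/2 + I)
-2232256 - t(-1766) = -2232256 - (1/2 - 1766) = -2232256 - 1*(-3531/2) = -2232256 + 3531/2 = -4460981/2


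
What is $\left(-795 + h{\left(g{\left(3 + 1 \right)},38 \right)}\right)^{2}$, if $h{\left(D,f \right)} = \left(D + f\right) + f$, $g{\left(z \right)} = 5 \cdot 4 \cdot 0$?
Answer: $516961$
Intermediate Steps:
$g{\left(z \right)} = 0$ ($g{\left(z \right)} = 5 \cdot 0 = 0$)
$h{\left(D,f \right)} = D + 2 f$
$\left(-795 + h{\left(g{\left(3 + 1 \right)},38 \right)}\right)^{2} = \left(-795 + \left(0 + 2 \cdot 38\right)\right)^{2} = \left(-795 + \left(0 + 76\right)\right)^{2} = \left(-795 + 76\right)^{2} = \left(-719\right)^{2} = 516961$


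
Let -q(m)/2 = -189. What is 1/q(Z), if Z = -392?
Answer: 1/378 ≈ 0.0026455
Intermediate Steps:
q(m) = 378 (q(m) = -2*(-189) = 378)
1/q(Z) = 1/378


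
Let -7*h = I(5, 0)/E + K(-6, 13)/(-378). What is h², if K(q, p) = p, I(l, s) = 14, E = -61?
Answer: 37027225/26051896836 ≈ 0.0014213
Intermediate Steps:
h = 6085/161406 (h = -(14/(-61) + 13/(-378))/7 = -(14*(-1/61) + 13*(-1/378))/7 = -(-14/61 - 13/378)/7 = -⅐*(-6085/23058) = 6085/161406 ≈ 0.037700)
h² = (6085/161406)² = 37027225/26051896836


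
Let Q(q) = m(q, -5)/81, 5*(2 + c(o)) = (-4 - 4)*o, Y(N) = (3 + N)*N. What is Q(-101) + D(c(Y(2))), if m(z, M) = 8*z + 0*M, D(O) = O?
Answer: -2266/81 ≈ -27.975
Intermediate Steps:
Y(N) = N*(3 + N)
c(o) = -2 - 8*o/5 (c(o) = -2 + ((-4 - 4)*o)/5 = -2 + (-8*o)/5 = -2 - 8*o/5)
m(z, M) = 8*z (m(z, M) = 8*z + 0 = 8*z)
Q(q) = 8*q/81 (Q(q) = (8*q)/81 = (8*q)*(1/81) = 8*q/81)
Q(-101) + D(c(Y(2))) = (8/81)*(-101) + (-2 - 16*(3 + 2)/5) = -808/81 + (-2 - 16*5/5) = -808/81 + (-2 - 8/5*10) = -808/81 + (-2 - 16) = -808/81 - 18 = -2266/81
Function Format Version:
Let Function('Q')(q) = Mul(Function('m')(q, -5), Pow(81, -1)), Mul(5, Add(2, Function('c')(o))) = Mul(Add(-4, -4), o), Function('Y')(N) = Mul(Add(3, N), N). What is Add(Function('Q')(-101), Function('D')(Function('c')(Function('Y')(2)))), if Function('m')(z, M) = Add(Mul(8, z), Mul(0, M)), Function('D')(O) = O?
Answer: Rational(-2266, 81) ≈ -27.975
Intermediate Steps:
Function('Y')(N) = Mul(N, Add(3, N))
Function('c')(o) = Add(-2, Mul(Rational(-8, 5), o)) (Function('c')(o) = Add(-2, Mul(Rational(1, 5), Mul(Add(-4, -4), o))) = Add(-2, Mul(Rational(1, 5), Mul(-8, o))) = Add(-2, Mul(Rational(-8, 5), o)))
Function('m')(z, M) = Mul(8, z) (Function('m')(z, M) = Add(Mul(8, z), 0) = Mul(8, z))
Function('Q')(q) = Mul(Rational(8, 81), q) (Function('Q')(q) = Mul(Mul(8, q), Pow(81, -1)) = Mul(Mul(8, q), Rational(1, 81)) = Mul(Rational(8, 81), q))
Add(Function('Q')(-101), Function('D')(Function('c')(Function('Y')(2)))) = Add(Mul(Rational(8, 81), -101), Add(-2, Mul(Rational(-8, 5), Mul(2, Add(3, 2))))) = Add(Rational(-808, 81), Add(-2, Mul(Rational(-8, 5), Mul(2, 5)))) = Add(Rational(-808, 81), Add(-2, Mul(Rational(-8, 5), 10))) = Add(Rational(-808, 81), Add(-2, -16)) = Add(Rational(-808, 81), -18) = Rational(-2266, 81)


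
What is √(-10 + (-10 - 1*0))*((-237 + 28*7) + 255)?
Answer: 428*I*√5 ≈ 957.04*I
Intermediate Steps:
√(-10 + (-10 - 1*0))*((-237 + 28*7) + 255) = √(-10 + (-10 + 0))*((-237 + 196) + 255) = √(-10 - 10)*(-41 + 255) = √(-20)*214 = (2*I*√5)*214 = 428*I*√5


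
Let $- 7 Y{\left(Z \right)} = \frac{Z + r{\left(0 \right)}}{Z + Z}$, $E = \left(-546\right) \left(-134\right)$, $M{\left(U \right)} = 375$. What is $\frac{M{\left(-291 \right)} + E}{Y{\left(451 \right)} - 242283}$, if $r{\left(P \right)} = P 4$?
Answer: $- \frac{1029546}{3391963} \approx -0.30352$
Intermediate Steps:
$r{\left(P \right)} = 4 P$
$E = 73164$
$Y{\left(Z \right)} = - \frac{1}{14}$ ($Y{\left(Z \right)} = - \frac{\left(Z + 4 \cdot 0\right) \frac{1}{Z + Z}}{7} = - \frac{\left(Z + 0\right) \frac{1}{2 Z}}{7} = - \frac{Z \frac{1}{2 Z}}{7} = \left(- \frac{1}{7}\right) \frac{1}{2} = - \frac{1}{14}$)
$\frac{M{\left(-291 \right)} + E}{Y{\left(451 \right)} - 242283} = \frac{375 + 73164}{- \frac{1}{14} - 242283} = \frac{73539}{- \frac{3391963}{14}} = 73539 \left(- \frac{14}{3391963}\right) = - \frac{1029546}{3391963}$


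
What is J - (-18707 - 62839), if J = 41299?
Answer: 122845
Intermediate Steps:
J - (-18707 - 62839) = 41299 - (-18707 - 62839) = 41299 - 1*(-81546) = 41299 + 81546 = 122845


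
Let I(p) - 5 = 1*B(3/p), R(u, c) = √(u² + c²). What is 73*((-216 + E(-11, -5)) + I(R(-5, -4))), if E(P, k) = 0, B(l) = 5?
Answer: -15038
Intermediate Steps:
R(u, c) = √(c² + u²)
I(p) = 10 (I(p) = 5 + 1*5 = 5 + 5 = 10)
73*((-216 + E(-11, -5)) + I(R(-5, -4))) = 73*((-216 + 0) + 10) = 73*(-216 + 10) = 73*(-206) = -15038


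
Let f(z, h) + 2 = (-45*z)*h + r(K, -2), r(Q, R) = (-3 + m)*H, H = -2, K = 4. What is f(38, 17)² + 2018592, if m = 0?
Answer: 846850948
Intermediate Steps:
r(Q, R) = 6 (r(Q, R) = (-3 + 0)*(-2) = -3*(-2) = 6)
f(z, h) = 4 - 45*h*z (f(z, h) = -2 + ((-45*z)*h + 6) = -2 + (-45*h*z + 6) = -2 + (6 - 45*h*z) = 4 - 45*h*z)
f(38, 17)² + 2018592 = (4 - 45*17*38)² + 2018592 = (4 - 29070)² + 2018592 = (-29066)² + 2018592 = 844832356 + 2018592 = 846850948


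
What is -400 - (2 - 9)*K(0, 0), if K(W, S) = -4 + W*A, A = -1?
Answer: -428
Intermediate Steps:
K(W, S) = -4 - W (K(W, S) = -4 + W*(-1) = -4 - W)
-400 - (2 - 9)*K(0, 0) = -400 - (2 - 9)*(-4 - 1*0) = -400 - (-7)*(-4 + 0) = -400 - (-7)*(-4) = -400 - 1*28 = -400 - 28 = -428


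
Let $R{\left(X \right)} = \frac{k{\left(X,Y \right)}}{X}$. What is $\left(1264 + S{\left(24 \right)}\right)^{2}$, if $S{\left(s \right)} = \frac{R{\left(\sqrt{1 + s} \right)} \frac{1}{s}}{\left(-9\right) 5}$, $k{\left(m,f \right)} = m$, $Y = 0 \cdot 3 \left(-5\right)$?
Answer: $\frac{1863549884161}{1166400} \approx 1.5977 \cdot 10^{6}$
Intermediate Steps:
$Y = 0$ ($Y = 0 \left(-5\right) = 0$)
$R{\left(X \right)} = 1$ ($R{\left(X \right)} = \frac{X}{X} = 1$)
$S{\left(s \right)} = - \frac{1}{45 s}$ ($S{\left(s \right)} = \frac{1 \frac{1}{s}}{\left(-9\right) 5} = \frac{1}{s \left(-45\right)} = \frac{1}{s} \left(- \frac{1}{45}\right) = - \frac{1}{45 s}$)
$\left(1264 + S{\left(24 \right)}\right)^{2} = \left(1264 - \frac{1}{45 \cdot 24}\right)^{2} = \left(1264 - \frac{1}{1080}\right)^{2} = \left(\frac{1365119}{1080}\right)^{2} = \frac{1863549884161}{1166400}$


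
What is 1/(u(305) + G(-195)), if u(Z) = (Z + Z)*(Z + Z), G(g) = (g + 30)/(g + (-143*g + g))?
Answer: 1833/682059289 ≈ 2.6874e-6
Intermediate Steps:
G(g) = -(30 + g)/(141*g) (G(g) = (30 + g)/(g - 142*g) = (30 + g)/((-141*g)) = (30 + g)*(-1/(141*g)) = -(30 + g)/(141*g))
u(Z) = 4*Z**2 (u(Z) = (2*Z)*(2*Z) = 4*Z**2)
1/(u(305) + G(-195)) = 1/(4*305**2 + (1/141)*(-30 - 1*(-195))/(-195)) = 1/(4*93025 + (1/141)*(-1/195)*(-30 + 195)) = 1/(372100 + (1/141)*(-1/195)*165) = 1/(372100 - 11/1833) = 1/(682059289/1833) = 1833/682059289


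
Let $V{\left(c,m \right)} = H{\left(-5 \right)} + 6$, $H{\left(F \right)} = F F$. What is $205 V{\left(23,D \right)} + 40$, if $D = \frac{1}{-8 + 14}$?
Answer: $6395$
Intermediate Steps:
$H{\left(F \right)} = F^{2}$
$D = \frac{1}{6} \approx 0.16667$
$V{\left(c,m \right)} = 31$ ($V{\left(c,m \right)} = \left(-5\right)^{2} + 6 = 25 + 6 = 31$)
$205 V{\left(23,D \right)} + 40 = 205 \cdot 31 + 40 = 6355 + 40 = 6395$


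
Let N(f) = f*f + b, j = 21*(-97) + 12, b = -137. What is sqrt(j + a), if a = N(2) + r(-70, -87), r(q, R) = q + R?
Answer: I*sqrt(2315) ≈ 48.114*I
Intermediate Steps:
r(q, R) = R + q
j = -2025 (j = -2037 + 12 = -2025)
N(f) = -137 + f**2 (N(f) = f*f - 137 = f**2 - 137 = -137 + f**2)
a = -290 (a = (-137 + 2**2) + (-87 - 70) = (-137 + 4) - 157 = -133 - 157 = -290)
sqrt(j + a) = sqrt(-2025 - 290) = sqrt(-2315) = I*sqrt(2315)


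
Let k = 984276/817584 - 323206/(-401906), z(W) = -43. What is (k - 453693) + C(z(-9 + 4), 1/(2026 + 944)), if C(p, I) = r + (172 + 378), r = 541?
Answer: -6196695755225677/13691329796 ≈ -4.5260e+5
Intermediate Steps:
k = 27493103515/13691329796 (k = 984276*(1/817584) - 323206*(-1/401906) = 82023/68132 + 161603/200953 = 27493103515/13691329796 ≈ 2.0081)
C(p, I) = 1091 (C(p, I) = 541 + (172 + 378) = 541 + 550 = 1091)
(k - 453693) + C(z(-9 + 4), 1/(2026 + 944)) = (27493103515/13691329796 - 453693) + 1091 = -6211632996033113/13691329796 + 1091 = -6196695755225677/13691329796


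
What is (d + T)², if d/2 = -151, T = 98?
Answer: 41616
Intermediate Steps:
d = -302 (d = 2*(-151) = -302)
(d + T)² = (-302 + 98)² = (-204)² = 41616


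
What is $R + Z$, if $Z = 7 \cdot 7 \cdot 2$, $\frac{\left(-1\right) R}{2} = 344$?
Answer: $-590$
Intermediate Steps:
$R = -688$ ($R = \left(-2\right) 344 = -688$)
$Z = 98$ ($Z = 49 \cdot 2 = 98$)
$R + Z = -688 + 98 = -590$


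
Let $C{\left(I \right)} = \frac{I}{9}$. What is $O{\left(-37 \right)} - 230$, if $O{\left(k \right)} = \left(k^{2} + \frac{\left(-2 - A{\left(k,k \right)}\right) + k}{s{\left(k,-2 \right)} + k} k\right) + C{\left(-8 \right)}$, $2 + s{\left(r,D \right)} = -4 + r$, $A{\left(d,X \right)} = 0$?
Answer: $\frac{806453}{720} \approx 1120.1$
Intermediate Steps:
$C{\left(I \right)} = \frac{I}{9}$ ($C{\left(I \right)} = I \frac{1}{9} = \frac{I}{9}$)
$s{\left(r,D \right)} = -6 + r$ ($s{\left(r,D \right)} = -2 + \left(-4 + r\right) = -6 + r$)
$O{\left(k \right)} = - \frac{8}{9} + k^{2} + \frac{k \left(-2 + k\right)}{-6 + 2 k}$ ($O{\left(k \right)} = \left(k^{2} + \frac{\left(-2 - 0\right) + k}{\left(-6 + k\right) + k} k\right) + \frac{1}{9} \left(-8\right) = \left(k^{2} + \frac{\left(-2 + 0\right) + k}{-6 + 2 k} k\right) - \frac{8}{9} = \left(k^{2} + \frac{-2 + k}{-6 + 2 k} k\right) - \frac{8}{9} = \left(k^{2} + \frac{k \left(-2 + k\right)}{-6 + 2 k}\right) - \frac{8}{9} = - \frac{8}{9} + k^{2} + \frac{k \left(-2 + k\right)}{-6 + 2 k}$)
$O{\left(-37 \right)} - 230 = \frac{48 - 45 \left(-37\right)^{2} - -1258 + 18 \left(-37\right)^{3}}{18 \left(-3 - 37\right)} - 230 = \frac{48 - 61605 + 1258 + 18 \left(-50653\right)}{18 \left(-40\right)} - 230 = \frac{1}{18} \left(- \frac{1}{40}\right) \left(48 - 61605 + 1258 - 911754\right) - 230 = \frac{1}{18} \left(- \frac{1}{40}\right) \left(-972053\right) - 230 = \frac{972053}{720} - 230 = \frac{806453}{720}$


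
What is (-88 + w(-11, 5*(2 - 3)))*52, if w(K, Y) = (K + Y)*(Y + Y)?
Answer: 3744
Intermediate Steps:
w(K, Y) = 2*Y*(K + Y) (w(K, Y) = (K + Y)*(2*Y) = 2*Y*(K + Y))
(-88 + w(-11, 5*(2 - 3)))*52 = (-88 + 2*(5*(2 - 3))*(-11 + 5*(2 - 3)))*52 = (-88 + 2*(5*(-1))*(-11 + 5*(-1)))*52 = (-88 + 2*(-5)*(-11 - 5))*52 = (-88 + 2*(-5)*(-16))*52 = (-88 + 160)*52 = 72*52 = 3744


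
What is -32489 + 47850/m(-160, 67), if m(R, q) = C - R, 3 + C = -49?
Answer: -576827/18 ≈ -32046.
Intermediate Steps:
C = -52 (C = -3 - 49 = -52)
m(R, q) = -52 - R
-32489 + 47850/m(-160, 67) = -32489 + 47850/(-52 - 1*(-160)) = -32489 + 47850/(-52 + 160) = -32489 + 47850/108 = -32489 + 47850*(1/108) = -32489 + 7975/18 = -576827/18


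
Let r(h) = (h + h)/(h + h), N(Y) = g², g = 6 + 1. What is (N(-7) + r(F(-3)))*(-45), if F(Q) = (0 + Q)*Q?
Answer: -2250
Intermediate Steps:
F(Q) = Q² (F(Q) = Q*Q = Q²)
g = 7
N(Y) = 49 (N(Y) = 7² = 49)
r(h) = 1 (r(h) = (2*h)/((2*h)) = (2*h)*(1/(2*h)) = 1)
(N(-7) + r(F(-3)))*(-45) = (49 + 1)*(-45) = 50*(-45) = -2250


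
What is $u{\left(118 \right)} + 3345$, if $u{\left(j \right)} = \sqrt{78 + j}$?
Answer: $3359$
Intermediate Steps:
$u{\left(118 \right)} + 3345 = \sqrt{78 + 118} + 3345 = \sqrt{196} + 3345 = 14 + 3345 = 3359$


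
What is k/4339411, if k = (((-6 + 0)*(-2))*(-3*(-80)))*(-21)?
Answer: -60480/4339411 ≈ -0.013937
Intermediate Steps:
k = -60480 (k = (-6*(-2)*240)*(-21) = (12*240)*(-21) = 2880*(-21) = -60480)
k/4339411 = -60480/4339411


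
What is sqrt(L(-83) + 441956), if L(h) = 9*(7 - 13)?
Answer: sqrt(441902) ≈ 664.76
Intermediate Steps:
L(h) = -54 (L(h) = 9*(-6) = -54)
sqrt(L(-83) + 441956) = sqrt(-54 + 441956) = sqrt(441902)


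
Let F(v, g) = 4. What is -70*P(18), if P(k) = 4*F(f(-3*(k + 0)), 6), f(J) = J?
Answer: -1120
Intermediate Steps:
P(k) = 16 (P(k) = 4*4 = 16)
-70*P(18) = -70*16 = -1120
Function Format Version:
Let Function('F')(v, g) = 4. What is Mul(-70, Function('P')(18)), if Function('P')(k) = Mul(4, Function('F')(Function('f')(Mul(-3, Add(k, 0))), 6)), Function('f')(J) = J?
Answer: -1120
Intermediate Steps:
Function('P')(k) = 16 (Function('P')(k) = Mul(4, 4) = 16)
Mul(-70, Function('P')(18)) = Mul(-70, 16) = -1120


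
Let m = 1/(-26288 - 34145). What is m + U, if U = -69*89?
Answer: -371119054/60433 ≈ -6141.0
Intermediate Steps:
m = -1/60433 (m = 1/(-60433) = -1/60433 ≈ -1.6547e-5)
U = -6141
m + U = -1/60433 - 6141 = -371119054/60433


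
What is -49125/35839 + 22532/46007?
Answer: -1452569527/1648844873 ≈ -0.88096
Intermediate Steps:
-49125/35839 + 22532/46007 = -1452569527/1648844873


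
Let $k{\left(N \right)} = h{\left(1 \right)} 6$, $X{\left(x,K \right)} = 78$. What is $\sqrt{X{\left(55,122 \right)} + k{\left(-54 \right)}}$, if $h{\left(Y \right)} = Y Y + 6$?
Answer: $2 \sqrt{30} \approx 10.954$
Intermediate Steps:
$h{\left(Y \right)} = 6 + Y^{2}$ ($h{\left(Y \right)} = Y^{2} + 6 = 6 + Y^{2}$)
$k{\left(N \right)} = 42$ ($k{\left(N \right)} = \left(6 + 1^{2}\right) 6 = \left(6 + 1\right) 6 = 7 \cdot 6 = 42$)
$\sqrt{X{\left(55,122 \right)} + k{\left(-54 \right)}} = \sqrt{78 + 42} = \sqrt{120} = 2 \sqrt{30}$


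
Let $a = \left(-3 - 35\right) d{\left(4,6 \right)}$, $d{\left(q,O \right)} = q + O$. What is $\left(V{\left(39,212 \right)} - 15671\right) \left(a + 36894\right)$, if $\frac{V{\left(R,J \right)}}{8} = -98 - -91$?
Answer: $-574255678$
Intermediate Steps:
$V{\left(R,J \right)} = -56$ ($V{\left(R,J \right)} = 8 \left(-98 - -91\right) = 8 \left(-98 + 91\right) = 8 \left(-7\right) = -56$)
$d{\left(q,O \right)} = O + q$
$a = -380$ ($a = \left(-3 - 35\right) \left(6 + 4\right) = \left(-38\right) 10 = -380$)
$\left(V{\left(39,212 \right)} - 15671\right) \left(a + 36894\right) = \left(-56 - 15671\right) \left(-380 + 36894\right) = \left(-15727\right) 36514 = -574255678$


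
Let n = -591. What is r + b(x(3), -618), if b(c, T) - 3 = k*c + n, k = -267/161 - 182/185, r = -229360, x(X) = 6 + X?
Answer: -6849709453/29785 ≈ -2.2997e+5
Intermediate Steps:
k = -78697/29785 (k = -267*1/161 - 182*1/185 = -267/161 - 182/185 = -78697/29785 ≈ -2.6422)
b(c, T) = -588 - 78697*c/29785 (b(c, T) = 3 + (-78697*c/29785 - 591) = 3 + (-591 - 78697*c/29785) = -588 - 78697*c/29785)
r + b(x(3), -618) = -229360 + (-588 - 78697*(6 + 3)/29785) = -229360 + (-588 - 78697/29785*9) = -229360 + (-588 - 708273/29785) = -229360 - 18221853/29785 = -6849709453/29785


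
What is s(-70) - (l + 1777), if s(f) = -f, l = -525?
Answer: -1182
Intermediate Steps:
s(-70) - (l + 1777) = -1*(-70) - (-525 + 1777) = 70 - 1*1252 = 70 - 1252 = -1182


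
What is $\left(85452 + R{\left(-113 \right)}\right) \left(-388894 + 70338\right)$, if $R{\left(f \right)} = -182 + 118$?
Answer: $-27200859728$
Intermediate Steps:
$R{\left(f \right)} = -64$
$\left(85452 + R{\left(-113 \right)}\right) \left(-388894 + 70338\right) = \left(85452 - 64\right) \left(-388894 + 70338\right) = 85388 \left(-318556\right) = -27200859728$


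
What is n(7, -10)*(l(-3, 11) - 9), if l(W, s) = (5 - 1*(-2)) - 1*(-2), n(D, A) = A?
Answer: 0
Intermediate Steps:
l(W, s) = 9 (l(W, s) = (5 + 2) + 2 = 7 + 2 = 9)
n(7, -10)*(l(-3, 11) - 9) = -10*(9 - 9) = -10*0 = 0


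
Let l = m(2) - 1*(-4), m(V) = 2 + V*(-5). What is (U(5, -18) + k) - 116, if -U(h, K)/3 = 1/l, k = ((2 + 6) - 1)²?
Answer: -265/4 ≈ -66.250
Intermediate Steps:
m(V) = 2 - 5*V
k = 49 (k = (8 - 1)² = 7² = 49)
l = -4 (l = (2 - 5*2) - 1*(-4) = (2 - 10) + 4 = -8 + 4 = -4)
U(h, K) = ¾ (U(h, K) = -3/(-4) = -3*(-¼) = ¾)
(U(5, -18) + k) - 116 = (¾ + 49) - 116 = 199/4 - 116 = -265/4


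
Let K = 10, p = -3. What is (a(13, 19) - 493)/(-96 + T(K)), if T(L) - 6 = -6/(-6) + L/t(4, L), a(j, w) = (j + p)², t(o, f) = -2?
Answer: 393/94 ≈ 4.1808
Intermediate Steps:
a(j, w) = (-3 + j)² (a(j, w) = (j - 3)² = (-3 + j)²)
T(L) = 7 - L/2 (T(L) = 6 + (-6/(-6) + L/(-2)) = 6 + (-6*(-⅙) + L*(-½)) = 6 + (1 - L/2) = 7 - L/2)
(a(13, 19) - 493)/(-96 + T(K)) = ((-3 + 13)² - 493)/(-96 + (7 - ½*10)) = (10² - 493)/(-96 + (7 - 5)) = (100 - 493)/(-96 + 2) = -393/(-94) = -393*(-1/94) = 393/94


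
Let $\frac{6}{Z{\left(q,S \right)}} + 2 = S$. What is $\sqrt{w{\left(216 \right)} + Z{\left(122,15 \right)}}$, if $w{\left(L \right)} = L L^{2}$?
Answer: $\frac{\sqrt{1703130702}}{13} \approx 3174.5$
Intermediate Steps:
$Z{\left(q,S \right)} = \frac{6}{-2 + S}$
$w{\left(L \right)} = L^{3}$
$\sqrt{w{\left(216 \right)} + Z{\left(122,15 \right)}} = \sqrt{216^{3} + \frac{6}{-2 + 15}} = \sqrt{10077696 + \frac{6}{13}} = \sqrt{\frac{131010054}{13}} = \frac{\sqrt{1703130702}}{13}$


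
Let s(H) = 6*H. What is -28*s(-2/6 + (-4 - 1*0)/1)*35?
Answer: 25480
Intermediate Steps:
-28*s(-2/6 + (-4 - 1*0)/1)*35 = -168*(-2/6 + (-4 - 1*0)/1)*35 = -168*(-2*1/6 + (-4 + 0)*1)*35 = -168*(-1/3 - 4*1)*35 = -168*(-1/3 - 4)*35 = -168*(-13)/3*35 = -28*(-26)*35 = 728*35 = 25480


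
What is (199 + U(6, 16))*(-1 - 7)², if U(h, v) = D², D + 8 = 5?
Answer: 13312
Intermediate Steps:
D = -3 (D = -8 + 5 = -3)
U(h, v) = 9 (U(h, v) = (-3)² = 9)
(199 + U(6, 16))*(-1 - 7)² = (199 + 9)*(-1 - 7)² = 208*(-8)² = 208*64 = 13312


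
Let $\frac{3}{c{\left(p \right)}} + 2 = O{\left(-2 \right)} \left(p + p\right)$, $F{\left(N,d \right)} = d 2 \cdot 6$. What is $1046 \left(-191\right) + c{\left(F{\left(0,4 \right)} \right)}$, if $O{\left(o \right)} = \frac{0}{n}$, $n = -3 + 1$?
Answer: $- \frac{399575}{2} \approx -1.9979 \cdot 10^{5}$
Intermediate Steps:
$n = -2$
$F{\left(N,d \right)} = 12 d$ ($F{\left(N,d \right)} = 2 d 6 = 12 d$)
$O{\left(o \right)} = 0$ ($O{\left(o \right)} = \frac{0}{-2} = 0 \left(- \frac{1}{2}\right) = 0$)
$c{\left(p \right)} = - \frac{3}{2}$ ($c{\left(p \right)} = \frac{3}{-2 + 0 \left(p + p\right)} = \frac{3}{-2 + 0 \cdot 2 p} = \frac{3}{-2 + 0} = \frac{3}{-2} = 3 \left(- \frac{1}{2}\right) = - \frac{3}{2}$)
$1046 \left(-191\right) + c{\left(F{\left(0,4 \right)} \right)} = 1046 \left(-191\right) - \frac{3}{2} = -199786 - \frac{3}{2} = - \frac{399575}{2}$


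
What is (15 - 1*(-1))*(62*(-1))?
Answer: -992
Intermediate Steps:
(15 - 1*(-1))*(62*(-1)) = (15 + 1)*(-62) = 16*(-62) = -992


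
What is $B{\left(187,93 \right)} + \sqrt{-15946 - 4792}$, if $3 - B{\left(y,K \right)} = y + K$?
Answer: $-277 + i \sqrt{20738} \approx -277.0 + 144.01 i$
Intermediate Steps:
$B{\left(y,K \right)} = 3 - K - y$ ($B{\left(y,K \right)} = 3 - \left(y + K\right) = 3 - \left(K + y\right) = 3 - K - y$)
$B{\left(187,93 \right)} + \sqrt{-15946 - 4792} = \left(3 - 93 - 187\right) + \sqrt{-15946 - 4792} = \left(3 - 93 - 187\right) + \sqrt{-20738} = -277 + i \sqrt{20738}$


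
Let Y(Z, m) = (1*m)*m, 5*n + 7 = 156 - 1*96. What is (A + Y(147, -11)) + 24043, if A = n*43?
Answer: 123099/5 ≈ 24620.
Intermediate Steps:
n = 53/5 (n = -7/5 + (156 - 1*96)/5 = -7/5 + (156 - 96)/5 = -7/5 + (⅕)*60 = -7/5 + 12 = 53/5 ≈ 10.600)
A = 2279/5 (A = (53/5)*43 = 2279/5 ≈ 455.80)
Y(Z, m) = m² (Y(Z, m) = m*m = m²)
(A + Y(147, -11)) + 24043 = (2279/5 + (-11)²) + 24043 = (2279/5 + 121) + 24043 = 2884/5 + 24043 = 123099/5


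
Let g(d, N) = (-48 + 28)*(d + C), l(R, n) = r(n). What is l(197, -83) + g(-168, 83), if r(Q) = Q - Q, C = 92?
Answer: 1520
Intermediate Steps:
r(Q) = 0
l(R, n) = 0
g(d, N) = -1840 - 20*d (g(d, N) = (-48 + 28)*(d + 92) = -20*(92 + d) = -1840 - 20*d)
l(197, -83) + g(-168, 83) = 0 + (-1840 - 20*(-168)) = 0 + (-1840 + 3360) = 0 + 1520 = 1520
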